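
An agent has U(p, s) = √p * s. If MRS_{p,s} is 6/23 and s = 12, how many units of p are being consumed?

MU_p = 0.5·p^(-0.5)·s and MU_s = √p.
MRS = MU_p/MU_s = (0.5)·s/p.
Substitute s = 12: MRS = 6/p. Setting 6/p = 6/23 gives p = 6/(6/23) = 23.

p = 23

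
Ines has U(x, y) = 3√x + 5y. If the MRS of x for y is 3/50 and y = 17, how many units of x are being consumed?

x = 25

MU_x = 3/(2√x), MU_y = 5.
MRS = 3/(2√x) ÷ 5.
MRS depends only on x: 0.3/√x = 3/50 ⇒ √x = 0.3/(3/50) = 5 ⇒ x = 25.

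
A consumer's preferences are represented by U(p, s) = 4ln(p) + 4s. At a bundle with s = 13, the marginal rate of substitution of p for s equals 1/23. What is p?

p = 23

MU_p = 4/p, MU_s = 4.
MRS = 4/p ÷ 4.
MRS depends only on p: 1/p = 1/23 ⇒ p = 1/(1/23) = 23.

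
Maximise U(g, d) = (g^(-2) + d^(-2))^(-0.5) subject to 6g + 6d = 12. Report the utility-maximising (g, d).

For CES with ρ = -2, MRS = (d/g)^3.
Tangency: set MRS = p_g/p_d = 6/6 = 1.
So (d/g)^3 = 1; taking the cube root, d/g = 1, i.e. d = g.
Substitute into the budget 6·g + 6·d = 12: 12·g = 12, so g* = 1 and d* = 1.

g* = 1, d* = 1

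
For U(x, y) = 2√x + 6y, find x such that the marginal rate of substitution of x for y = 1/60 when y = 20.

MU_x = 2/(2√x), MU_y = 6.
MRS = 2/(2√x) ÷ 6.
MRS depends only on x: (1/6)/√x = 1/60 ⇒ √x = (1/6)/(1/60) = 10 ⇒ x = 100.

x = 100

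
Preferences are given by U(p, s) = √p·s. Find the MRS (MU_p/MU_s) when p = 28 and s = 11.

MRS = 11/56

MU_p = 0.5·p^(-0.5)·s and MU_s = √p.
MRS = MU_p/MU_s = (0.5)·s/p.
At (28, 11): MRS = 11/56.
The indifference curve has slope −11/56 at this bundle.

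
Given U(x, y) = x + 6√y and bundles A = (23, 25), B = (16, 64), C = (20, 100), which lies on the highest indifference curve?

Bundle C

Evaluate utility at each bundle:
U(A) = 53.000.
U(B) = 64.000.
U(C) = 80.000.
Highest utility is C, so C ≻ B ≻ A.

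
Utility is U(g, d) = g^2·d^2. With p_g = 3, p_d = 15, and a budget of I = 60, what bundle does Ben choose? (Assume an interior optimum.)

g* = 10, d* = 2

MU_g = 2·g·d^2 and MU_d = 2·g^2·d.
MRS = MU_g/MU_d = d/g.
Tangency: set MRS = p_g/p_d = 3/15 = 0.2.
So d/g = 0.2, i.e. d = 0.2·g.
Substitute into the budget 3·g + 15·d = 60: 6·g = 60, so g* = 10.
Then d* = 0.2·10 = 2.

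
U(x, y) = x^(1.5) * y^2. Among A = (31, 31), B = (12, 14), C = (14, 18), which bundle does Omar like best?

Bundle A

Evaluate utility at each bundle:
U(A) = 165869.268.
U(B) = 8147.567.
U(C) = 16972.158.
Highest utility is A, so A ≻ C ≻ B.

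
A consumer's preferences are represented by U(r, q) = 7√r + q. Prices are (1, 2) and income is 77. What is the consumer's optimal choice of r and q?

MU_r = 7/(2√r), MU_q = 1.
MRS = 7/(2√r) ÷ 1.
Tangency: set MRS = p_r/p_q = 1/2 = 0.5.
MRS depends only on r: 3.5/√r = 0.5 ⇒ √r = 3.5/0.5 = 7 ⇒ r* = 49.
From the budget, 2·q = 77 − 1·49 = 28, so q* = 14.

r* = 49, q* = 14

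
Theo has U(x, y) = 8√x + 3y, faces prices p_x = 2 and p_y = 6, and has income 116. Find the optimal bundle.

x* = 16, y* = 14

MU_x = 8/(2√x), MU_y = 3.
MRS = 8/(2√x) ÷ 3.
Tangency: set MRS = p_x/p_y = 2/6 = 1/3.
MRS depends only on x: (4/3)/√x = 1/3 ⇒ √x = (4/3)/(1/3) = 4 ⇒ x* = 16.
From the budget, 6·y = 116 − 2·16 = 84, so y* = 14.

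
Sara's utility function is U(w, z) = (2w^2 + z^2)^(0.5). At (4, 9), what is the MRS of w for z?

For CES with ρ = 2, MRS = (2/1)·(z/w)^(-1).
At (4, 9): MRS = 8/9.
So at (4, 9) the consumer would give up 8/9 units of z for one more unit of w.

MRS = 8/9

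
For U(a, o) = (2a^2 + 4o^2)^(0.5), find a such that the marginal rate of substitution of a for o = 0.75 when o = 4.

For CES with ρ = 2, MRS = (2/4)·(o/a)^(-1).
Setting (2/4)·(4/a)^(-1) = 0.75 gives (4/a)^(-1) = 1.5, so 4/a = 2/3 and a = 6.

a = 6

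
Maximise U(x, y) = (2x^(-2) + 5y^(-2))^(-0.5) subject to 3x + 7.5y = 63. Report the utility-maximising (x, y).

x* = 6, y* = 6

For CES with ρ = -2, MRS = (2/5)·(y/x)^3.
Tangency: set MRS = p_x/p_y = 3/7.5 = 0.4.
So (y/x)^3 = 1; taking the cube root, y/x = 1, i.e. y = x.
Substitute into the budget 3·x + 7.5·y = 63: 10.5·x = 63, so x* = 6 and y* = 6.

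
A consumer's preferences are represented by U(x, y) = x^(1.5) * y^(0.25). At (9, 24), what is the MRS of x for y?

MU_x = 1.5·√x·y^(0.25) and MU_y = 0.25·x^(1.5)·y^(-0.75).
MRS = MU_x/MU_y = (6)·y/x.
At (9, 24): MRS = 16.
The indifference curve has slope −16 at this bundle.

MRS = 16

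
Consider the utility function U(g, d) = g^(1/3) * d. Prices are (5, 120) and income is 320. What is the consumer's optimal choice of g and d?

g* = 16, d* = 2

MU_g = 1/3·g^(-2/3)·d and MU_d = g^(1/3).
MRS = MU_g/MU_d = (1/3)·d/g.
Tangency: set MRS = p_g/p_d = 5/120 = 1/24.
So (1/3)·d/g = 1/24, i.e. d = 0.125·g.
Substitute into the budget 5·g + 120·d = 320: 20·g = 320, so g* = 16.
Then d* = 0.125·16 = 2.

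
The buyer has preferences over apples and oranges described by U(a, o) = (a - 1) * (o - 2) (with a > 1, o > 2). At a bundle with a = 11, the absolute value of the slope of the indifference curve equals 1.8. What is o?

o = 20

MU_a = (o−2), MU_o = (a−1).
MRS = (o−2)/(a−1).
Substitute a = 11: MRS = (o − 2)/10. Setting this equal to 1.8 gives o − 2 = 1.8·10 = 18, so o = 20.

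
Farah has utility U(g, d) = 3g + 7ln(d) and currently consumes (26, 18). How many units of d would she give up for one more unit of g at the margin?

MRS = 54/7

MU_g = 3, MU_d = 7/d.
MRS = 3 ÷ (7/d).
At (26, 18): MRS = 54/7.
The indifference curve has slope −54/7 at this bundle.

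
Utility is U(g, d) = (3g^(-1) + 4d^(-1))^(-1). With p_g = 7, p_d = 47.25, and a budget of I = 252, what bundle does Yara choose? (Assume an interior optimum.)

g* = 9, d* = 4

For CES with ρ = -1, MRS = (3/4)·(d/g)^2.
Tangency: set MRS = p_g/p_d = 7/47.25 = 4/27.
So (d/g)^2 = 16/81; taking the square root, d/g = 4/9, i.e. d = (4/9)·g.
Substitute into the budget 7·g + 47.25·d = 252: 28·g = 252, so g* = 9 and d* = (4/9)·9 = 4.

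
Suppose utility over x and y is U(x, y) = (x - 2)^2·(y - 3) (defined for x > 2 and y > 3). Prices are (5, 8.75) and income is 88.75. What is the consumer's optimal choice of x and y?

x* = 9, y* = 5

MU_x = 2·(x−2)·(y−3), MU_y = (x−2)^2.
MRS = (2/1)·(y−3)/(x−2).
Tangency: set MRS = p_x/p_y = 5/8.75 = 4/7.
So (2/1)·(y − 3)/(x − 2) = 4/7, i.e. (y − 3) = (2/7)·(x − 2).
Rewrite the budget in excess-of-subsistence terms: 5·(x − 2) + 8.75·(y − 3) = 88.75 − 5·2 − 8.75·3 = 52.5.
Substituting, 7.5·(x − 2) = 52.5, so x − 2 = 7 and x* = 9.
Then y − 3 = (2/7)·7 = 2, so y* = 5.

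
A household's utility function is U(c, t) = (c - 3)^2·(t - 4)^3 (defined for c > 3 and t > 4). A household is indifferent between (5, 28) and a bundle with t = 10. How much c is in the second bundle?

U(5, 28) = 55296.
Set U(c, 10) = 55296 and solve.
With t = 10: (10 − 4)^3 = 216, so (c − 3)^2 = 55296/216 = 256.
Taking the square root (with c > 3): c − 3 = 16, so c = 19.
Check: U(19, 10) = 55296.

c = 19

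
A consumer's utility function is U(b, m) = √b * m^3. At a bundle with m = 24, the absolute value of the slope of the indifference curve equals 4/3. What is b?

b = 3

MU_b = 0.5·b^(-0.5)·m^3 and MU_m = 3·√b·m^2.
MRS = MU_b/MU_m = (1/6)·m/b.
Substitute m = 24: MRS = 4/b. Setting 4/b = 4/3 gives b = 4/(4/3) = 3.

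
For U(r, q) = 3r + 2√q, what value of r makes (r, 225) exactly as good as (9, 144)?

r = 7

U(9, 144) = 51.
Set U(r, 225) = 51 and solve.
With q = 225: √225 = 15, so 3r = 51 − 2·15 = 21 and r = 7.
Check: U(7, 225) = 51.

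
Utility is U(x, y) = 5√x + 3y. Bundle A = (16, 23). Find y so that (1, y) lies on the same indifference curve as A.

y = 28

U(16, 23) = 89.
Set U(1, y) = 89 and solve.
With x = 1: √1 = 1, so 3y = 89 − 5·1 = 84 and y = 28.
Check: U(1, 28) = 89.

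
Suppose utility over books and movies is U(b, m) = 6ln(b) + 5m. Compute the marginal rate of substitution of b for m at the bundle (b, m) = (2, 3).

MU_b = 6/b, MU_m = 5.
MRS = 6/b ÷ 5.
At (2, 3): MRS = 0.6.
The indifference curve has slope −0.6 at this bundle.

MRS = 0.6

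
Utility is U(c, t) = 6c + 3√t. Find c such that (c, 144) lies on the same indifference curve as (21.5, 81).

c = 20

U(21.5, 81) = 156.
Set U(c, 144) = 156 and solve.
With t = 144: √144 = 12, so 6c = 156 − 3·12 = 120 and c = 20.
Check: U(20, 144) = 156.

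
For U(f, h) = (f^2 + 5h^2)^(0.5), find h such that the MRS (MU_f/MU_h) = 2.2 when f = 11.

h = 1

For CES with ρ = 2, MRS = (1/5)·(h/f)^(-1).
Setting (1/5)·(h/11)^(-1) = 2.2 gives (h/11)^(-1) = 11, so h/11 = 1/11 and h = 1.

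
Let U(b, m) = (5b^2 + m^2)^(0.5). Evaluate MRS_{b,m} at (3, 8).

MRS = 1.875

For CES with ρ = 2, MRS = (5/1)·(m/b)^(-1).
At (3, 8): MRS = 1.875.
That is, one extra unit of b is worth 1.875 units of m at the margin.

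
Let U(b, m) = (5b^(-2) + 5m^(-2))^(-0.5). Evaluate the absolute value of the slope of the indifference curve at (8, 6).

For CES with ρ = -2, MRS = (m/b)^3.
At (8, 6): MRS = 27/64.
That is, one extra unit of b is worth 27/64 units of m at the margin.

MRS = 27/64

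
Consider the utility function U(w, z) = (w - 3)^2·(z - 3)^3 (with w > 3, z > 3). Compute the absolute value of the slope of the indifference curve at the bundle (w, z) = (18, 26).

MU_w = 2·(w−3)·(z−3)^3, MU_z = 3·(w−3)^2·(z−3)^2.
MRS = (2/3)·(z−3)/(w−3).
At (18, 26): MRS = 46/45.
That is, one extra unit of w is worth 46/45 units of z at the margin.

MRS = 46/45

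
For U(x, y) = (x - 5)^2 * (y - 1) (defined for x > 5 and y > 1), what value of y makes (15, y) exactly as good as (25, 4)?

U(25, 4) = 1200.
Set U(15, y) = 1200 and solve.
With x = 15: (15 − 5)^2 = 100, so (y − 1) = 1200/100 = 12.
So y = 1 + 12 = 13.
Check: U(15, 13) = 1200.

y = 13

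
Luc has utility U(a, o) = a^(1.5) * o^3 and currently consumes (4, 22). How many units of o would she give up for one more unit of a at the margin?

MRS = 2.75

MU_a = 1.5·√a·o^3 and MU_o = 3·a^(1.5)·o^2.
MRS = MU_a/MU_o = (0.5)·o/a.
At (4, 22): MRS = 2.75.
That is, one extra unit of a is worth 2.75 units of o at the margin.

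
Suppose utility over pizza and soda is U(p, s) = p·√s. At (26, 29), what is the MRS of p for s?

MU_p = √s and MU_s = 0.5·p·s^(-0.5).
MRS = MU_p/MU_s = (2)·s/p.
At (26, 29): MRS = 29/13.
The indifference curve has slope −29/13 at this bundle.

MRS = 29/13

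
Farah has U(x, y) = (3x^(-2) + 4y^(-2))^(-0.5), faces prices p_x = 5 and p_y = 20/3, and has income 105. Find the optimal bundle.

x* = 9, y* = 9

For CES with ρ = -2, MRS = (3/4)·(y/x)^3.
Tangency: set MRS = p_x/p_y = 5/(20/3) = 0.75.
So (y/x)^3 = 1; taking the cube root, y/x = 1, i.e. y = x.
Substitute into the budget 5·x + (20/3)·y = 105: (35/3)·x = 105, so x* = 9 and y* = 9.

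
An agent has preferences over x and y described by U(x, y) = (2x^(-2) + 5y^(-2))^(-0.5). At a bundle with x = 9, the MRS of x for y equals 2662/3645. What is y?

For CES with ρ = -2, MRS = (2/5)·(y/x)^3.
Setting (2/5)·(y/9)^3 = 2662/3645 gives (y/9)^3 = 1331/729, so y/9 = 11/9 and y = 11.

y = 11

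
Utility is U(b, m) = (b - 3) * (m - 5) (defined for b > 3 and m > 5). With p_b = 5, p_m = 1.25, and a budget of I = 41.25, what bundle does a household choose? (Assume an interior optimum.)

MU_b = (m−5), MU_m = (b−3).
MRS = (m−5)/(b−3).
Tangency: set MRS = p_b/p_m = 5/1.25 = 4.
So (m − 5)/(b − 3) = 4, i.e. (m − 5) = 4·(b − 3).
Rewrite the budget in excess-of-subsistence terms: 5·(b − 3) + 1.25·(m − 5) = 41.25 − 5·3 − 1.25·5 = 20.
Substituting, 10·(b − 3) = 20, so b − 3 = 2 and b* = 5.
Then m − 5 = 4·2 = 8, so m* = 13.

b* = 5, m* = 13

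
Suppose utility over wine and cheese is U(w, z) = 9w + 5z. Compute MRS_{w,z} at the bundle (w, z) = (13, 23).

MU_w = 9, MU_z = 5, so MRS = 9/5 = 1.8 at every bundle.
At (13, 23): MRS = 1.8.
The indifference curve has slope −1.8 at this bundle.

MRS = 1.8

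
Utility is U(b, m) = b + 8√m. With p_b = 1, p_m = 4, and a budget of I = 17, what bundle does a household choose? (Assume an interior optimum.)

b* = 13, m* = 1

MU_b = 1, MU_m = 8/(2√m).
MRS = 1 ÷ (8/(2√m)).
Tangency: set MRS = p_b/p_m = 1/4 = 0.25.
MRS depends only on m: 0.25·√m = 0.25 ⇒ √m = 0.25/0.25 = 1 ⇒ m* = 1.
From the budget, 1·b = 17 − 4·1 = 13, so b* = 13.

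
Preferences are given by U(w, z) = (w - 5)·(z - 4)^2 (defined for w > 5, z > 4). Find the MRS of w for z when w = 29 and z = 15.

MRS = 11/48

MU_w = (z−4)^2, MU_z = 2·(w−5)·(z−4).
MRS = (1/2)·(z−4)/(w−5).
At (29, 15): MRS = 11/48.
That is, one extra unit of w is worth 11/48 units of z at the margin.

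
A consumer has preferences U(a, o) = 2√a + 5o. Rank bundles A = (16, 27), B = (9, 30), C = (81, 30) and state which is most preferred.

Bundle C

Evaluate utility at each bundle:
U(A) = 143.000.
U(B) = 156.000.
U(C) = 168.000.
Highest utility is C, so C ≻ B ≻ A.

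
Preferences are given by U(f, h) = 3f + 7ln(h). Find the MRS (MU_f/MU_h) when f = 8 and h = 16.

MU_f = 3, MU_h = 7/h.
MRS = 3 ÷ (7/h).
At (8, 16): MRS = 48/7.
So at (8, 16) the consumer would give up 48/7 units of h for one more unit of f.

MRS = 48/7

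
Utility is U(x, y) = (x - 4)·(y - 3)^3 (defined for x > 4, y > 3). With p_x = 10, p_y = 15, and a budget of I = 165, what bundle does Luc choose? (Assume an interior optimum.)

MU_x = (y−3)^3, MU_y = 3·(x−4)·(y−3)^2.
MRS = (1/3)·(y−3)/(x−4).
Tangency: set MRS = p_x/p_y = 10/15 = 2/3.
So (1/3)·(y − 3)/(x − 4) = 2/3, i.e. (y − 3) = 2·(x − 4).
Rewrite the budget in excess-of-subsistence terms: 10·(x − 4) + 15·(y − 3) = 165 − 10·4 − 15·3 = 80.
Substituting, 40·(x − 4) = 80, so x − 4 = 2 and x* = 6.
Then y − 3 = 2·2 = 4, so y* = 7.

x* = 6, y* = 7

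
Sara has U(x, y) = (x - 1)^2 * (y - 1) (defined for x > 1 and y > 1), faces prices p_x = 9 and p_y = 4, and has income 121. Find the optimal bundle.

x* = 9, y* = 10

MU_x = 2·(x−1)·(y−1), MU_y = (x−1)^2.
MRS = (2/1)·(y−1)/(x−1).
Tangency: set MRS = p_x/p_y = 9/4 = 2.25.
So (2/1)·(y − 1)/(x − 1) = 2.25, i.e. (y − 1) = 1.125·(x − 1).
Rewrite the budget in excess-of-subsistence terms: 9·(x − 1) + 4·(y − 1) = 121 − 9·1 − 4·1 = 108.
Substituting, 13.5·(x − 1) = 108, so x − 1 = 8 and x* = 9.
Then y − 1 = 1.125·8 = 9, so y* = 10.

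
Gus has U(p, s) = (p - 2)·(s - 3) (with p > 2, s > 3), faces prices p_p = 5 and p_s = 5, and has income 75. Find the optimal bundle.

p* = 7, s* = 8

MU_p = (s−3), MU_s = (p−2).
MRS = (s−3)/(p−2).
Tangency: set MRS = p_p/p_s = 5/5 = 1.
So (s − 3)/(p − 2) = 1, i.e. (s − 3) = (p − 2).
Rewrite the budget in excess-of-subsistence terms: 5·(p − 2) + 5·(s − 3) = 75 − 5·2 − 5·3 = 50.
Substituting, 10·(p − 2) = 50, so p − 2 = 5 and p* = 7.
Then s − 3 = 5, so s* = 8.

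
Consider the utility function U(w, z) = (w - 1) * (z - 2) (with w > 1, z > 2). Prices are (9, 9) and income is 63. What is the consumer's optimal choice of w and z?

MU_w = (z−2), MU_z = (w−1).
MRS = (z−2)/(w−1).
Tangency: set MRS = p_w/p_z = 9/9 = 1.
So (z − 2)/(w − 1) = 1, i.e. (z − 2) = (w − 1).
Rewrite the budget in excess-of-subsistence terms: 9·(w − 1) + 9·(z − 2) = 63 − 9·1 − 9·2 = 36.
Substituting, 18·(w − 1) = 36, so w − 1 = 2 and w* = 3.
Then z − 2 = 2, so z* = 4.

w* = 3, z* = 4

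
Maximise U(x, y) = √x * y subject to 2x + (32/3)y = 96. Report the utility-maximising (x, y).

MU_x = 0.5·x^(-0.5)·y and MU_y = √x.
MRS = MU_x/MU_y = (0.5)·y/x.
Tangency: set MRS = p_x/p_y = 2/(32/3) = 3/16.
So (0.5)·y/x = 3/16, i.e. y = 0.375·x.
Substitute into the budget 2·x + (32/3)·y = 96: 6·x = 96, so x* = 16.
Then y* = 0.375·16 = 6.

x* = 16, y* = 6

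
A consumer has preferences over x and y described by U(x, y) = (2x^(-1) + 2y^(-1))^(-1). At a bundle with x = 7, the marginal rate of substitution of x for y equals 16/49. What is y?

y = 4

For CES with ρ = -1, MRS = (y/x)^2.
Setting (y/7)^2 = 16/49 gives y/7 = 4/7 and y = 4.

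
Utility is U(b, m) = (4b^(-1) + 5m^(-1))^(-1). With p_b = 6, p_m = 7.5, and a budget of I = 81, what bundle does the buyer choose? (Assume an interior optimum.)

b* = 6, m* = 6

For CES with ρ = -1, MRS = (4/5)·(m/b)^2.
Tangency: set MRS = p_b/p_m = 6/7.5 = 0.8.
So (m/b)^2 = 1; taking the square root, m/b = 1, i.e. m = b.
Substitute into the budget 6·b + 7.5·m = 81: 13.5·b = 81, so b* = 6 and m* = 6.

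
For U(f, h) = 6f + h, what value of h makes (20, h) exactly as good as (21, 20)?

U(21, 20) = 146.
Set U(20, h) = 146 and solve.
6·20 + h = 146 ⇒ h = 26 ⇒ h = 26.
Check: U(20, 26) = 146.

h = 26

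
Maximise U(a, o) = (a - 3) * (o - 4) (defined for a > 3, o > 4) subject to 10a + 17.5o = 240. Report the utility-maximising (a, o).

MU_a = (o−4), MU_o = (a−3).
MRS = (o−4)/(a−3).
Tangency: set MRS = p_a/p_o = 10/17.5 = 4/7.
So (o − 4)/(a − 3) = 4/7, i.e. (o − 4) = (4/7)·(a − 3).
Rewrite the budget in excess-of-subsistence terms: 10·(a − 3) + 17.5·(o − 4) = 240 − 10·3 − 17.5·4 = 140.
Substituting, 20·(a − 3) = 140, so a − 3 = 7 and a* = 10.
Then o − 4 = (4/7)·7 = 4, so o* = 8.

a* = 10, o* = 8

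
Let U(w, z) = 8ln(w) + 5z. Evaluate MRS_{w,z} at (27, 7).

MRS = 8/135

MU_w = 8/w, MU_z = 5.
MRS = 8/w ÷ 5.
At (27, 7): MRS = 8/135.
The indifference curve has slope −8/135 at this bundle.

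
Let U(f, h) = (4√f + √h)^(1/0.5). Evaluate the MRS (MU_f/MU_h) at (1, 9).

MRS = 12

For CES with ρ = 0.5, MRS = (4/1)·√(h/f).
At (1, 9): MRS = 12.
So at (1, 9) the consumer would give up 12 units of h for one more unit of f.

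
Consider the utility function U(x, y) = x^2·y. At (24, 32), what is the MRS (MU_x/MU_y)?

MU_x = 2·x·y and MU_y = x^2.
MRS = MU_x/MU_y = (2/1)·y/x.
At (24, 32): MRS = 8/3.
So at (24, 32) the consumer would give up 8/3 units of y for one more unit of x.

MRS = 8/3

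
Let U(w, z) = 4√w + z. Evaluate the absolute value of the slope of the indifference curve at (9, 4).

MU_w = 4/(2√w), MU_z = 1.
MRS = 4/(2√w) ÷ 1.
At (9, 4): MRS = 2/3.
The indifference curve has slope −2/3 at this bundle.

MRS = 2/3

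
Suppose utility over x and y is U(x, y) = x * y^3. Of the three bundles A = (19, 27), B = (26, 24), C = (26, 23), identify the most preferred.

Evaluate utility at each bundle:
U(A) = 373977.
U(B) = 359424.
U(C) = 316342.
Highest utility is A, so A ≻ B ≻ C.

Bundle A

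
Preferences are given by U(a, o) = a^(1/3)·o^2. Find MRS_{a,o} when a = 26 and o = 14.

MU_a = 1/3·a^(-2/3)·o^2 and MU_o = 2·a^(1/3)·o.
MRS = MU_a/MU_o = (1/6)·o/a.
At (26, 14): MRS = 7/78.
So at (26, 14) the consumer would give up 7/78 units of o for one more unit of a.

MRS = 7/78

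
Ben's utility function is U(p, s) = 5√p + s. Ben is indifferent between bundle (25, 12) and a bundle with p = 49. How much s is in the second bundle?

U(25, 12) = 37.
Set U(49, s) = 37 and solve.
With p = 49: √49 = 7, so s = 37 − 5·7 = 2.
Check: U(49, 2) = 37.

s = 2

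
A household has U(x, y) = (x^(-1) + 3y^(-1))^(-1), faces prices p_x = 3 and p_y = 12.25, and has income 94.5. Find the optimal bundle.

x* = 7, y* = 6

For CES with ρ = -1, MRS = (1/3)·(y/x)^2.
Tangency: set MRS = p_x/p_y = 3/12.25 = 12/49.
So (y/x)^2 = 36/49; taking the square root, y/x = 6/7, i.e. y = (6/7)·x.
Substitute into the budget 3·x + 12.25·y = 94.5: 13.5·x = 94.5, so x* = 7 and y* = (6/7)·7 = 6.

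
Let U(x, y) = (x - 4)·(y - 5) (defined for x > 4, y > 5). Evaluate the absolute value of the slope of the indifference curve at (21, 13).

MU_x = (y−5), MU_y = (x−4).
MRS = (y−5)/(x−4).
At (21, 13): MRS = 8/17.
The indifference curve has slope −8/17 at this bundle.

MRS = 8/17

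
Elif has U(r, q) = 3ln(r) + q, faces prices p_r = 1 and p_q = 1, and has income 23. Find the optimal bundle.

MU_r = 3/r, MU_q = 1.
MRS = 3/r ÷ 1.
Tangency: set MRS = p_r/p_q = 1/1 = 1.
MRS depends only on r: 3/r = 1 ⇒ r* = 3/1 = 3.
From the budget, 1·q = 23 − 1·3 = 20, so q* = 20.

r* = 3, q* = 20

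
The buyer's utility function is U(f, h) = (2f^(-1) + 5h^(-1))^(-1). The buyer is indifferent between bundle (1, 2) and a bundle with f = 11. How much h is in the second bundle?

U depends on (f, h) only through S = 2f^(-1) + 5h^(-1), so equal utility means equal S. At (1, 2): S = 4.5.
With f = 11: 2·11^(-1) = 2/11, so 5h^(-1) = 4.5 − 2/11 = 95/22, i.e. h^(-1) = 19/22.
Hence h = 1/(19/22) = 22/19.
Check: U(11, 22/19) = 0.2222.

h = 22/19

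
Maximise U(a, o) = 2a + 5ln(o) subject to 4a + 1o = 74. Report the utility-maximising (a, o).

MU_a = 2, MU_o = 5/o.
MRS = 2 ÷ (5/o).
Tangency: set MRS = p_a/p_o = 4/1 = 4.
MRS depends only on o: 0.4·o = 4 ⇒ o* = 4/0.4 = 10.
From the budget, 4·a = 74 − 1·10 = 64, so a* = 16.

a* = 16, o* = 10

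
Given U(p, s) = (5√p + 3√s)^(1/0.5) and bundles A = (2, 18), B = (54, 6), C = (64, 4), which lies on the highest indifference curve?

Bundle C

Evaluate utility at each bundle:
U(A) = 392.000.
U(B) = 1944.000.
U(C) = 2116.000.
Highest utility is C, so C ≻ B ≻ A.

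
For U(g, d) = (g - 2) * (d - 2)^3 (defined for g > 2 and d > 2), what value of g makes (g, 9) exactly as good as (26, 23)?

g = 650

U(26, 23) = 222264.
Set U(g, 9) = 222264 and solve.
With d = 9: (9 − 2)^3 = 343, so (g − 2) = 222264/343 = 648.
So g = 2 + 648 = 650.
Check: U(650, 9) = 222264.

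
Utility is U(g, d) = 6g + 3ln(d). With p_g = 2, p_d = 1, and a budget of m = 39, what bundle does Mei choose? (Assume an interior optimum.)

g* = 19, d* = 1

MU_g = 6, MU_d = 3/d.
MRS = 6 ÷ (3/d).
Tangency: set MRS = p_g/p_d = 2/1 = 2.
MRS depends only on d: 2·d = 2 ⇒ d* = 2/2 = 1.
From the budget, 2·g = 39 − 1·1 = 38, so g* = 19.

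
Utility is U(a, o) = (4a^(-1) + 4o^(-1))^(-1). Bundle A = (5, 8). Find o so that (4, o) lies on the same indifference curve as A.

U depends on (a, o) only through S = 4a^(-1) + 4o^(-1), so equal utility means equal S. At (5, 8): S = 1.3.
With a = 4: 4·4^(-1) = 1, so 4o^(-1) = 1.3 − 1 = 0.3, i.e. o^(-1) = 3/40.
Hence o = 1/(3/40) = 40/3.
Check: U(4, 40/3) = 0.7692.

o = 40/3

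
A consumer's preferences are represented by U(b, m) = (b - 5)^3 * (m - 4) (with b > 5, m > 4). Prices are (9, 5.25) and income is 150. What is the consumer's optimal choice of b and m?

b* = 12, m* = 8

MU_b = 3·(b−5)^2·(m−4), MU_m = (b−5)^3.
MRS = (3/1)·(m−4)/(b−5).
Tangency: set MRS = p_b/p_m = 9/5.25 = 12/7.
So (3/1)·(m − 4)/(b − 5) = 12/7, i.e. (m − 4) = (4/7)·(b − 5).
Rewrite the budget in excess-of-subsistence terms: 9·(b − 5) + 5.25·(m − 4) = 150 − 9·5 − 5.25·4 = 84.
Substituting, 12·(b − 5) = 84, so b − 5 = 7 and b* = 12.
Then m − 4 = (4/7)·7 = 4, so m* = 8.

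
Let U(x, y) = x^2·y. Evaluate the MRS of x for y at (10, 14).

MU_x = 2·x·y and MU_y = x^2.
MRS = MU_x/MU_y = (2/1)·y/x.
At (10, 14): MRS = 2.8.
So at (10, 14) the consumer would give up 2.8 units of y for one more unit of x.

MRS = 2.8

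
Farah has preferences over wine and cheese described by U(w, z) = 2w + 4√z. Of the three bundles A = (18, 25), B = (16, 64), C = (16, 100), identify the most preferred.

Evaluate utility at each bundle:
U(A) = 56.000.
U(B) = 64.000.
U(C) = 72.000.
Highest utility is C, so C ≻ B ≻ A.

Bundle C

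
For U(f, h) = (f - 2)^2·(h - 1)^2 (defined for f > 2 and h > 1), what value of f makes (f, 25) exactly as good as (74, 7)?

U(74, 7) = 186624.
Set U(f, 25) = 186624 and solve.
With h = 25: (25 − 1)^2 = 576, so (f − 2)^2 = 186624/576 = 324.
Taking the square root (with f > 2): f − 2 = 18, so f = 20.
Check: U(20, 25) = 186624.

f = 20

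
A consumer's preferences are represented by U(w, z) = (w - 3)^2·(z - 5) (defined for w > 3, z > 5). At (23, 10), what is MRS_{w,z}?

MRS = 0.5

MU_w = 2·(w−3)·(z−5), MU_z = (w−3)^2.
MRS = (2/1)·(z−5)/(w−3).
At (23, 10): MRS = 0.5.
So at (23, 10) the consumer would give up 0.5 units of z for one more unit of w.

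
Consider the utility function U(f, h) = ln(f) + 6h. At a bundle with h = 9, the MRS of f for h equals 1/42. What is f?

f = 7

MU_f = 1/f, MU_h = 6.
MRS = 1/f ÷ 6.
MRS depends only on f: (1/6)/f = 1/42 ⇒ f = (1/6)/(1/42) = 7.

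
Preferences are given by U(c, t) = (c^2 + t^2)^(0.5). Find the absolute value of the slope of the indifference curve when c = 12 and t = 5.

For CES with ρ = 2, MRS = (t/c)^(-1).
At (12, 5): MRS = 2.4.
So at (12, 5) the consumer would give up 2.4 units of t for one more unit of c.

MRS = 2.4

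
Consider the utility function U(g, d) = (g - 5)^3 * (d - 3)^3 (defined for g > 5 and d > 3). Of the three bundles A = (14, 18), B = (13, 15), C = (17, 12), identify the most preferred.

Bundle A

Evaluate utility at each bundle:
U(A) = 2460375.
U(B) = 884736.
U(C) = 1259712.
Highest utility is A, so A ≻ C ≻ B.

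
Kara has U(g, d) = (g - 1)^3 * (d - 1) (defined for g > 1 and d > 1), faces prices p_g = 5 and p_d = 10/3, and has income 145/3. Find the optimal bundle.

MU_g = 3·(g−1)^2·(d−1), MU_d = (g−1)^3.
MRS = (3/1)·(d−1)/(g−1).
Tangency: set MRS = p_g/p_d = 5/(10/3) = 1.5.
So (3/1)·(d − 1)/(g − 1) = 1.5, i.e. (d − 1) = 0.5·(g − 1).
Rewrite the budget in excess-of-subsistence terms: 5·(g − 1) + (10/3)·(d − 1) = 145/3 − 5·1 − (10/3)·1 = 40.
Substituting, (20/3)·(g − 1) = 40, so g − 1 = 6 and g* = 7.
Then d − 1 = 0.5·6 = 3, so d* = 4.

g* = 7, d* = 4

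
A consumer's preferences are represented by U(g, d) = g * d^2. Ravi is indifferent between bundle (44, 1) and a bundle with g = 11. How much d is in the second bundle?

U(44, 1) = 44.
Set U(11, d) = 44 and solve.
With g = 11: d^2 = 44/11 = 4; taking the square root, d = 2.
Check: U(11, 2) = 44.

d = 2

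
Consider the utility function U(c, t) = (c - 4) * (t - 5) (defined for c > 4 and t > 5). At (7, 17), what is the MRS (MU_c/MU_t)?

MRS = 4

MU_c = (t−5), MU_t = (c−4).
MRS = (t−5)/(c−4).
At (7, 17): MRS = 4.
That is, one extra unit of c is worth 4 units of t at the margin.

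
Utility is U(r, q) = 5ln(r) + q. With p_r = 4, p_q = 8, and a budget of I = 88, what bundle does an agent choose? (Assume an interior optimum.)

MU_r = 5/r, MU_q = 1.
MRS = 5/r ÷ 1.
Tangency: set MRS = p_r/p_q = 4/8 = 0.5.
MRS depends only on r: 5/r = 0.5 ⇒ r* = 5/0.5 = 10.
From the budget, 8·q = 88 − 4·10 = 48, so q* = 6.

r* = 10, q* = 6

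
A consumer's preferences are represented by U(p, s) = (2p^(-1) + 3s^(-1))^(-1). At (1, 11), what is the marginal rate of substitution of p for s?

For CES with ρ = -1, MRS = (2/3)·(s/p)^2.
At (1, 11): MRS = 242/3.
That is, one extra unit of p is worth 242/3 units of s at the margin.

MRS = 242/3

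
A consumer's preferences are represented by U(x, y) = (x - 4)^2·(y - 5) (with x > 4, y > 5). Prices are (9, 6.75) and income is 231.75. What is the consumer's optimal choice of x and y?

x* = 16, y* = 13

MU_x = 2·(x−4)·(y−5), MU_y = (x−4)^2.
MRS = (2/1)·(y−5)/(x−4).
Tangency: set MRS = p_x/p_y = 9/6.75 = 4/3.
So (2/1)·(y − 5)/(x − 4) = 4/3, i.e. (y − 5) = (2/3)·(x − 4).
Rewrite the budget in excess-of-subsistence terms: 9·(x − 4) + 6.75·(y − 5) = 231.75 − 9·4 − 6.75·5 = 162.
Substituting, 13.5·(x − 4) = 162, so x − 4 = 12 and x* = 16.
Then y − 5 = (2/3)·12 = 8, so y* = 13.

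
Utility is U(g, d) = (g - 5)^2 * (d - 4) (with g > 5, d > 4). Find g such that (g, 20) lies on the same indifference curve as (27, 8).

g = 16

U(27, 8) = 1936.
Set U(g, 20) = 1936 and solve.
With d = 20: (20 − 4) = 16, so (g − 5)^2 = 1936/16 = 121.
Taking the square root (with g > 5): g − 5 = 11, so g = 16.
Check: U(16, 20) = 1936.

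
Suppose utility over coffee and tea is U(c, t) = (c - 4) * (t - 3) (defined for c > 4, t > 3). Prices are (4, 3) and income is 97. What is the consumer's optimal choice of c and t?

c* = 13, t* = 15

MU_c = (t−3), MU_t = (c−4).
MRS = (t−3)/(c−4).
Tangency: set MRS = p_c/p_t = 4/3.
So (t − 3)/(c − 4) = 4/3, i.e. (t − 3) = (4/3)·(c − 4).
Rewrite the budget in excess-of-subsistence terms: 4·(c − 4) + 3·(t − 3) = 97 − 4·4 − 3·3 = 72.
Substituting, 8·(c − 4) = 72, so c − 4 = 9 and c* = 13.
Then t − 3 = (4/3)·9 = 12, so t* = 15.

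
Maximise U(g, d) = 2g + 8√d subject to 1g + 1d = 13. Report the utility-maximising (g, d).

g* = 9, d* = 4

MU_g = 2, MU_d = 8/(2√d).
MRS = 2 ÷ (8/(2√d)).
Tangency: set MRS = p_g/p_d = 1/1 = 1.
MRS depends only on d: 0.5·√d = 1 ⇒ √d = 1/0.5 = 2 ⇒ d* = 4.
From the budget, 1·g = 13 − 1·4 = 9, so g* = 9.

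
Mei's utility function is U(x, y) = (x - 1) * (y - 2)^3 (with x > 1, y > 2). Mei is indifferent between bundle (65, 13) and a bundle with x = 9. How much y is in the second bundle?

U(65, 13) = 85184.
Set U(9, y) = 85184 and solve.
With x = 9: (9 − 1) = 8, so (y − 2)^3 = 85184/8 = 10648.
Taking the cube root (with y > 2): y − 2 = 22, so y = 24.
Check: U(9, 24) = 85184.

y = 24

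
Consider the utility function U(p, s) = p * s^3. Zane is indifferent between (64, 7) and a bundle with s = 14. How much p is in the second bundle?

U(64, 7) = 21952.
Set U(p, 14) = 21952 and solve.
With s = 14: 14^3 = 2744, so p = 21952/2744 = 8.
Check: U(8, 14) = 21952.

p = 8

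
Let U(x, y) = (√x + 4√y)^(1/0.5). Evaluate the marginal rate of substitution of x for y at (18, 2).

For CES with ρ = 0.5, MRS = (1/4)·√(y/x).
At (18, 2): MRS = 1/12.
The indifference curve has slope −1/12 at this bundle.

MRS = 1/12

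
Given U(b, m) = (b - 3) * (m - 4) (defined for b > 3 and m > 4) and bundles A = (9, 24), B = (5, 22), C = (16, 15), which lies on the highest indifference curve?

Evaluate utility at each bundle:
U(A) = 120.
U(B) = 36.
U(C) = 143.
Highest utility is C, so C ≻ A ≻ B.

Bundle C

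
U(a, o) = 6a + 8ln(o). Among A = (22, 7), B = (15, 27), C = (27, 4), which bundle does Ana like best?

Bundle C

Evaluate utility at each bundle:
U(A) = 147.567.
U(B) = 116.367.
U(C) = 173.090.
Highest utility is C, so C ≻ A ≻ B.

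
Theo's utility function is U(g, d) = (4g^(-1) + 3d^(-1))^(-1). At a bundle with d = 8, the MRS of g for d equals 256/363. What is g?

For CES with ρ = -1, MRS = (4/3)·(d/g)^2.
Setting (4/3)·(8/g)^2 = 256/363 gives (8/g)^2 = 64/121, so 8/g = 8/11 and g = 11.

g = 11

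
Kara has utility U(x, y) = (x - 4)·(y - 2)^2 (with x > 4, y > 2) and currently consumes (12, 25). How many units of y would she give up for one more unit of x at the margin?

MU_x = (y−2)^2, MU_y = 2·(x−4)·(y−2).
MRS = (1/2)·(y−2)/(x−4).
At (12, 25): MRS = 23/16.
So at (12, 25) the consumer would give up 23/16 units of y for one more unit of x.

MRS = 23/16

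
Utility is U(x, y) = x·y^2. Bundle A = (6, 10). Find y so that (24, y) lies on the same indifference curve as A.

U(6, 10) = 600.
Set U(24, y) = 600 and solve.
With x = 24: y^2 = 600/24 = 25; taking the square root, y = 5.
Check: U(24, 5) = 600.

y = 5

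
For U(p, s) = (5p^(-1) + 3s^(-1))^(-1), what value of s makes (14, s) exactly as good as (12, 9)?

U depends on (p, s) only through S = 5p^(-1) + 3s^(-1), so equal utility means equal S. At (12, 9): S = 0.75.
With p = 14: 5·14^(-1) = 5/14, so 3s^(-1) = 0.75 − 5/14 = 11/28, i.e. s^(-1) = 11/84.
Hence s = 1/(11/84) = 84/11.
Check: U(14, 84/11) = 1.3333.

s = 84/11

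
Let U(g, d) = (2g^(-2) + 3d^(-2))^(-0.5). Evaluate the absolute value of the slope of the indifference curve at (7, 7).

MRS = 2/3

For CES with ρ = -2, MRS = (2/3)·(d/g)^3.
At (7, 7): MRS = 2/3.
That is, one extra unit of g is worth 2/3 units of d at the margin.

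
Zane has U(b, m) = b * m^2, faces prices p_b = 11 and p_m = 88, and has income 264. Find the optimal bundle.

b* = 8, m* = 2

MU_b = m^2 and MU_m = 2·b·m.
MRS = MU_b/MU_m = (1/2)·m/b.
Tangency: set MRS = p_b/p_m = 11/88 = 0.125.
So (1/2)·m/b = 0.125, i.e. m = 0.25·b.
Substitute into the budget 11·b + 88·m = 264: 33·b = 264, so b* = 8.
Then m* = 0.25·8 = 2.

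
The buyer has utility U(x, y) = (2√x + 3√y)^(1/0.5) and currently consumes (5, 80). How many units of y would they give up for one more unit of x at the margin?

For CES with ρ = 0.5, MRS = (2/3)·√(y/x).
At (5, 80): MRS = 8/3.
That is, one extra unit of x is worth 8/3 units of y at the margin.

MRS = 8/3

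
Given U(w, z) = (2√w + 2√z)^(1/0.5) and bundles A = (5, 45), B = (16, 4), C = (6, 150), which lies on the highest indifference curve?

Bundle C

Evaluate utility at each bundle:
U(A) = 320.000.
U(B) = 144.000.
U(C) = 864.000.
Highest utility is C, so C ≻ A ≻ B.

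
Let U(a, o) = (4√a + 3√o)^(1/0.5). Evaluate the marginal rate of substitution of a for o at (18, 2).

MRS = 4/9

For CES with ρ = 0.5, MRS = (4/3)·√(o/a).
At (18, 2): MRS = 4/9.
That is, one extra unit of a is worth 4/9 units of o at the margin.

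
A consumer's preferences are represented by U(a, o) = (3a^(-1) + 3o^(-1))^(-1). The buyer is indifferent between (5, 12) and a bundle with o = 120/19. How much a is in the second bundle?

U depends on (a, o) only through S = 3a^(-1) + 3o^(-1), so equal utility means equal S. At (5, 12): S = 0.85.
With o = 120/19: 3·(120/19)^(-1) = 19/40, so 3a^(-1) = 0.85 − 19/40 = 0.375, i.e. a^(-1) = 0.125.
Hence a = 1/0.125 = 8.
Check: U(8, 120/19) = 1.1765.

a = 8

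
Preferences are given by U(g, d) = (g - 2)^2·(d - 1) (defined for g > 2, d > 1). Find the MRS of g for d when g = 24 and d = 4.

MU_g = 2·(g−2)·(d−1), MU_d = (g−2)^2.
MRS = (2/1)·(d−1)/(g−2).
At (24, 4): MRS = 3/11.
That is, one extra unit of g is worth 3/11 units of d at the margin.

MRS = 3/11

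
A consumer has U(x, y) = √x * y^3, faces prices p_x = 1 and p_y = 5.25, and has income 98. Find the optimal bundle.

MU_x = 0.5·x^(-0.5)·y^3 and MU_y = 3·√x·y^2.
MRS = MU_x/MU_y = (1/6)·y/x.
Tangency: set MRS = p_x/p_y = 1/5.25 = 4/21.
So (1/6)·y/x = 4/21, i.e. y = (8/7)·x.
Substitute into the budget 1·x + 5.25·y = 98: 7·x = 98, so x* = 14.
Then y* = (8/7)·14 = 16.

x* = 14, y* = 16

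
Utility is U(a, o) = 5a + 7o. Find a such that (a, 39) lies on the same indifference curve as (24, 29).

U(24, 29) = 323.
Set U(a, 39) = 323 and solve.
5a + 7·39 = 323 ⇒ 5a = 50 ⇒ a = 10.
Check: U(10, 39) = 323.

a = 10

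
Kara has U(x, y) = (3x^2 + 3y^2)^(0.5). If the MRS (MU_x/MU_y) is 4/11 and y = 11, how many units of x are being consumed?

For CES with ρ = 2, MRS = (y/x)^(-1).
Setting (11/x)^(-1) = 4/11 gives 11/x = 2.75 and x = 4.

x = 4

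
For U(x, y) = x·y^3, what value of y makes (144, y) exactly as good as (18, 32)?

y = 16

U(18, 32) = 589824.
Set U(144, y) = 589824 and solve.
With x = 144: y^3 = 589824/144 = 4096; taking the cube root, y = 16.
Check: U(144, 16) = 589824.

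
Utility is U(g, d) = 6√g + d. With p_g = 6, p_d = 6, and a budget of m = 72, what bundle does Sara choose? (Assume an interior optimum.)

MU_g = 6/(2√g), MU_d = 1.
MRS = 6/(2√g) ÷ 1.
Tangency: set MRS = p_g/p_d = 6/6 = 1.
MRS depends only on g: 3/√g = 1 ⇒ √g = 3/1 = 3 ⇒ g* = 9.
From the budget, 6·d = 72 − 6·9 = 18, so d* = 3.

g* = 9, d* = 3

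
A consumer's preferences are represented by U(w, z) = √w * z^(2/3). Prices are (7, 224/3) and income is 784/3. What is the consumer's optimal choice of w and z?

MU_w = 0.5·w^(-0.5)·z^(2/3) and MU_z = 2/3·√w·z^(-1/3).
MRS = MU_w/MU_z = (0.75)·z/w.
Tangency: set MRS = p_w/p_z = 7/(224/3) = 3/32.
So (0.75)·z/w = 3/32, i.e. z = 0.125·w.
Substitute into the budget 7·w + (224/3)·z = 784/3: (49/3)·w = 784/3, so w* = 16.
Then z* = 0.125·16 = 2.

w* = 16, z* = 2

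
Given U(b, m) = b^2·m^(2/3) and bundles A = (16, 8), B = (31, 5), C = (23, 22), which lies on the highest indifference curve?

Evaluate utility at each bundle:
U(A) = 1024.000.
U(B) = 2809.981.
U(C) = 4153.404.
Highest utility is C, so C ≻ B ≻ A.

Bundle C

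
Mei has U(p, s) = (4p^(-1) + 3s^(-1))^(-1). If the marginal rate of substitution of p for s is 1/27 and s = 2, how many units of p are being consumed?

p = 12

For CES with ρ = -1, MRS = (4/3)·(s/p)^2.
Setting (4/3)·(2/p)^2 = 1/27 gives (2/p)^2 = 1/36, so 2/p = 1/6 and p = 12.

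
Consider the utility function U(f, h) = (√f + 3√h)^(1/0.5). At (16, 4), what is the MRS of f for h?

MRS = 1/6

For CES with ρ = 0.5, MRS = (1/3)·√(h/f).
At (16, 4): MRS = 1/6.
So at (16, 4) the consumer would give up 1/6 units of h for one more unit of f.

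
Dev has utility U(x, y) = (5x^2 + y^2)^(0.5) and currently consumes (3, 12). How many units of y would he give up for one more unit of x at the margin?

MRS = 1.25

For CES with ρ = 2, MRS = (5/1)·(y/x)^(-1).
At (3, 12): MRS = 1.25.
That is, one extra unit of x is worth 1.25 units of y at the margin.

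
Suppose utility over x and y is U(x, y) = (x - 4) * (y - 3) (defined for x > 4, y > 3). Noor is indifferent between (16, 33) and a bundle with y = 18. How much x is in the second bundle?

U(16, 33) = 360.
Set U(x, 18) = 360 and solve.
With y = 18: (18 − 3) = 15, so (x − 4) = 360/15 = 24.
So x = 4 + 24 = 28.
Check: U(28, 18) = 360.

x = 28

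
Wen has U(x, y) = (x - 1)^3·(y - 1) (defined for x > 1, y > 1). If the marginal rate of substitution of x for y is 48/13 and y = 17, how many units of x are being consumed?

x = 14

MU_x = 3·(x−1)^2·(y−1), MU_y = (x−1)^3.
MRS = (3/1)·(y−1)/(x−1).
Substitute y = 17: MRS = 48/(x − 1). Setting this equal to 48/13 gives x − 1 = 48/(48/13) = 13, so x = 14.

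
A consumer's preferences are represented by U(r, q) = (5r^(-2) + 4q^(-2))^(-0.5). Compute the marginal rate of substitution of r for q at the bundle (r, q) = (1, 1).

For CES with ρ = -2, MRS = (5/4)·(q/r)^3.
At (1, 1): MRS = 1.25.
That is, one extra unit of r is worth 1.25 units of q at the margin.

MRS = 1.25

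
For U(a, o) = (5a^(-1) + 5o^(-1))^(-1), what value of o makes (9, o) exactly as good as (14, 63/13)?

U depends on (a, o) only through S = 5a^(-1) + 5o^(-1), so equal utility means equal S. At (14, 63/13): S = 25/18.
With a = 9: 5·9^(-1) = 5/9, so 5o^(-1) = 25/18 − 5/9 = 5/6, i.e. o^(-1) = 1/6.
Hence o = 1/(1/6) = 6.
Check: U(9, 6) = 0.72.

o = 6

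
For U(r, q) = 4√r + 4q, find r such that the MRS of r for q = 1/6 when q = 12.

MU_r = 4/(2√r), MU_q = 4.
MRS = 4/(2√r) ÷ 4.
MRS depends only on r: 0.5/√r = 1/6 ⇒ √r = 0.5/(1/6) = 3 ⇒ r = 9.

r = 9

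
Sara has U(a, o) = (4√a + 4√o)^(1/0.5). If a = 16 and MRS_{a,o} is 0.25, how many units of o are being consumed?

For CES with ρ = 0.5, MRS = √(o/a).
Setting √(o/16) = 0.25 gives o/16 = 1/16 and o = 1.

o = 1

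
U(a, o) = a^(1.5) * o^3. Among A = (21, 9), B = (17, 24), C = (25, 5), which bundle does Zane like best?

Bundle B

Evaluate utility at each bundle:
U(A) = 70154.651.
U(B) = 968962.807.
U(C) = 15625.000.
Highest utility is B, so B ≻ A ≻ C.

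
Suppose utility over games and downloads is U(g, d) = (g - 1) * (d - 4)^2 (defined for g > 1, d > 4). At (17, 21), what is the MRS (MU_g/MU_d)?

MRS = 17/32

MU_g = (d−4)^2, MU_d = 2·(g−1)·(d−4).
MRS = (1/2)·(d−4)/(g−1).
At (17, 21): MRS = 17/32.
That is, one extra unit of g is worth 17/32 units of d at the margin.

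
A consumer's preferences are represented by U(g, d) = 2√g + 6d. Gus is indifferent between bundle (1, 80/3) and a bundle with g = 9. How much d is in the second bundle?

d = 26

U(1, 80/3) = 162.
Set U(9, d) = 162 and solve.
With g = 9: √9 = 3, so 6d = 162 − 2·3 = 156 and d = 26.
Check: U(9, 26) = 162.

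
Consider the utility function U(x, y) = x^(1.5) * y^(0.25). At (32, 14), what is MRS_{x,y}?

MU_x = 1.5·√x·y^(0.25) and MU_y = 0.25·x^(1.5)·y^(-0.75).
MRS = MU_x/MU_y = (6)·y/x.
At (32, 14): MRS = 2.625.
The indifference curve has slope −2.625 at this bundle.

MRS = 2.625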